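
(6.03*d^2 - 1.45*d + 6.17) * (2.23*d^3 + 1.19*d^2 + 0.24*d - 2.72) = 13.4469*d^5 + 3.9422*d^4 + 13.4808*d^3 - 9.4073*d^2 + 5.4248*d - 16.7824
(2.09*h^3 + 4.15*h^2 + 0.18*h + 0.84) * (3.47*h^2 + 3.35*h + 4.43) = 7.2523*h^5 + 21.402*h^4 + 23.7858*h^3 + 21.9023*h^2 + 3.6114*h + 3.7212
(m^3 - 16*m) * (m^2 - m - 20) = m^5 - m^4 - 36*m^3 + 16*m^2 + 320*m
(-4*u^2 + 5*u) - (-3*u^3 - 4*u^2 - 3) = 3*u^3 + 5*u + 3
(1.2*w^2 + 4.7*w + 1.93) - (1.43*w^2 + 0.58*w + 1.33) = -0.23*w^2 + 4.12*w + 0.6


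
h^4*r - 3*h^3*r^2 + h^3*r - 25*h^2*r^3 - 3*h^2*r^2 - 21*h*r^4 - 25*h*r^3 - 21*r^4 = (h - 7*r)*(h + r)*(h + 3*r)*(h*r + r)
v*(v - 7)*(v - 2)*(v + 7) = v^4 - 2*v^3 - 49*v^2 + 98*v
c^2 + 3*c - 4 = (c - 1)*(c + 4)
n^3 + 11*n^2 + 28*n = n*(n + 4)*(n + 7)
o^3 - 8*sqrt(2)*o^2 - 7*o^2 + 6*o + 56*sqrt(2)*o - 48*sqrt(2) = (o - 6)*(o - 1)*(o - 8*sqrt(2))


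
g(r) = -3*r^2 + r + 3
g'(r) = 1 - 6*r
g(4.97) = -66.13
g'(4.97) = -28.82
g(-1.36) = -3.91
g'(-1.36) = 9.16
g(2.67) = -15.72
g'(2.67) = -15.02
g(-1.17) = -2.28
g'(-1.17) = 8.02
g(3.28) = -26.00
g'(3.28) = -18.68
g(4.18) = -45.24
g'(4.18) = -24.08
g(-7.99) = -196.51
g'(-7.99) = 48.94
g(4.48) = -52.73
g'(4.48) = -25.88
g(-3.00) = -27.00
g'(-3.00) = 19.00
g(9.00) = -231.00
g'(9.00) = -53.00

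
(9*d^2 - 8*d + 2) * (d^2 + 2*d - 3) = 9*d^4 + 10*d^3 - 41*d^2 + 28*d - 6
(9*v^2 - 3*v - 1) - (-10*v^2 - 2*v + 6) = 19*v^2 - v - 7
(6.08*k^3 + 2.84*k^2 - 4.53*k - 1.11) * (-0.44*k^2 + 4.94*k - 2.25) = -2.6752*k^5 + 28.7856*k^4 + 2.3428*k^3 - 28.2798*k^2 + 4.7091*k + 2.4975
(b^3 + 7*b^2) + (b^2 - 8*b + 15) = b^3 + 8*b^2 - 8*b + 15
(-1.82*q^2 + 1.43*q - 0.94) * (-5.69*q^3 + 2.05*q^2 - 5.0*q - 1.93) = 10.3558*q^5 - 11.8677*q^4 + 17.3801*q^3 - 5.5644*q^2 + 1.9401*q + 1.8142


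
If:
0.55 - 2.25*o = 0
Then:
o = 0.24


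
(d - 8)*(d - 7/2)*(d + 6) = d^3 - 11*d^2/2 - 41*d + 168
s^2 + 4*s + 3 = (s + 1)*(s + 3)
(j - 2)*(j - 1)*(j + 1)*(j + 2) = j^4 - 5*j^2 + 4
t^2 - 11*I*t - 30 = (t - 6*I)*(t - 5*I)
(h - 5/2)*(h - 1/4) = h^2 - 11*h/4 + 5/8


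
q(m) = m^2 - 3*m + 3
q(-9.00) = 111.00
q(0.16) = 2.55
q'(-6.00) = -15.00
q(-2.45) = 16.35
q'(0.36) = -2.28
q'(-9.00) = -21.00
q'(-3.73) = -10.46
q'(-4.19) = -11.38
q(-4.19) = 33.13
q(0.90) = 1.11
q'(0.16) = -2.68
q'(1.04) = -0.92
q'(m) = 2*m - 3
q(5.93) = 20.37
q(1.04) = 0.96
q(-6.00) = 57.00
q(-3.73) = 28.10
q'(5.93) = 8.86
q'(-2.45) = -7.90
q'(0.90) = -1.20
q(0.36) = 2.05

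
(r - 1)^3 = r^3 - 3*r^2 + 3*r - 1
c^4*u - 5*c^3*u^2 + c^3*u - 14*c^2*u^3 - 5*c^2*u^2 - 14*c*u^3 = c*(c - 7*u)*(c + 2*u)*(c*u + u)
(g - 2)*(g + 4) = g^2 + 2*g - 8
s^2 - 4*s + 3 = (s - 3)*(s - 1)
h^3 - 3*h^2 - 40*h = h*(h - 8)*(h + 5)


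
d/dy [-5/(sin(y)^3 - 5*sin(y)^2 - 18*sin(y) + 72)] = 5*(3*sin(y)^2 - 10*sin(y) - 18)*cos(y)/(sin(y)^3 - 5*sin(y)^2 - 18*sin(y) + 72)^2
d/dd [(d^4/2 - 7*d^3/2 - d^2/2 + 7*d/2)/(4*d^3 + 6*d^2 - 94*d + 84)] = (d^4 + 5*d^3 - 71*d^2 + 252*d + 147)/(2*(4*d^4 + 20*d^3 - 143*d^2 - 420*d + 1764))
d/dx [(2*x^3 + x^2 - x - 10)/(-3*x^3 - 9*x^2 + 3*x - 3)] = (-5*x^4 + 2*x^3 - 38*x^2 - 62*x + 11)/(3*(x^6 + 6*x^5 + 7*x^4 - 4*x^3 + 7*x^2 - 2*x + 1))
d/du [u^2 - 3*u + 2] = 2*u - 3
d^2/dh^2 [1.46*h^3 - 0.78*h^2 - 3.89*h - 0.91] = 8.76*h - 1.56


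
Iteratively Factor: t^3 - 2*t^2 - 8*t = (t)*(t^2 - 2*t - 8) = t*(t + 2)*(t - 4)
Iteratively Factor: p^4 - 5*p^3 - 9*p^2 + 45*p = (p - 3)*(p^3 - 2*p^2 - 15*p) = (p - 3)*(p + 3)*(p^2 - 5*p) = p*(p - 3)*(p + 3)*(p - 5)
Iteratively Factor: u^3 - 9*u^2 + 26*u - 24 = (u - 2)*(u^2 - 7*u + 12) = (u - 4)*(u - 2)*(u - 3)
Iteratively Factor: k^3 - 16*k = (k)*(k^2 - 16) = k*(k - 4)*(k + 4)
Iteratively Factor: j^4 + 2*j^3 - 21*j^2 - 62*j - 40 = (j + 4)*(j^3 - 2*j^2 - 13*j - 10) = (j - 5)*(j + 4)*(j^2 + 3*j + 2) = (j - 5)*(j + 1)*(j + 4)*(j + 2)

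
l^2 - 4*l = l*(l - 4)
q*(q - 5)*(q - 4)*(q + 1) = q^4 - 8*q^3 + 11*q^2 + 20*q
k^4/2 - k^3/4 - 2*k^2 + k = k*(k/2 + 1)*(k - 2)*(k - 1/2)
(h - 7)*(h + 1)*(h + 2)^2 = h^4 - 2*h^3 - 27*h^2 - 52*h - 28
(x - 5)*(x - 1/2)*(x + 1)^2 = x^4 - 7*x^3/2 - 15*x^2/2 - x/2 + 5/2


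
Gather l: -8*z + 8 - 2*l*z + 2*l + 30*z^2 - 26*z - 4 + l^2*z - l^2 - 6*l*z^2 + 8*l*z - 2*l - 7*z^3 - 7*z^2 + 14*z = l^2*(z - 1) + l*(-6*z^2 + 6*z) - 7*z^3 + 23*z^2 - 20*z + 4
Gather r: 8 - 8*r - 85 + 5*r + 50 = -3*r - 27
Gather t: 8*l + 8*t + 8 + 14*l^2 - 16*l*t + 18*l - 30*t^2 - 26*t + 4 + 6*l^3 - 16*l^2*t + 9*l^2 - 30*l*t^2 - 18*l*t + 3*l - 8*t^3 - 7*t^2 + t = 6*l^3 + 23*l^2 + 29*l - 8*t^3 + t^2*(-30*l - 37) + t*(-16*l^2 - 34*l - 17) + 12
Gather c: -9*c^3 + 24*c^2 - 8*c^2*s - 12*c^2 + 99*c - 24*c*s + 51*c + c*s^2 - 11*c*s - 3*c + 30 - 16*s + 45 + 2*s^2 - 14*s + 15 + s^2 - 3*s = -9*c^3 + c^2*(12 - 8*s) + c*(s^2 - 35*s + 147) + 3*s^2 - 33*s + 90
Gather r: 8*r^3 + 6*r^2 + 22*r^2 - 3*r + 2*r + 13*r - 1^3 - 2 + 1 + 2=8*r^3 + 28*r^2 + 12*r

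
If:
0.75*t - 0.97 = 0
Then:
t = 1.29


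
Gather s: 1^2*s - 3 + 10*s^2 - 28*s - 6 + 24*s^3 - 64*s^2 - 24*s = 24*s^3 - 54*s^2 - 51*s - 9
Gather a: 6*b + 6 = 6*b + 6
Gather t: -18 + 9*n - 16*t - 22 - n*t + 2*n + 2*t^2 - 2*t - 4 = 11*n + 2*t^2 + t*(-n - 18) - 44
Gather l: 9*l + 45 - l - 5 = 8*l + 40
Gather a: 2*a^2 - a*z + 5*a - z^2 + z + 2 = 2*a^2 + a*(5 - z) - z^2 + z + 2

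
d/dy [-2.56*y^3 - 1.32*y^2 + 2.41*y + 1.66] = -7.68*y^2 - 2.64*y + 2.41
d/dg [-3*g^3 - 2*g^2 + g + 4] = -9*g^2 - 4*g + 1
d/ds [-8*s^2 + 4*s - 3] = 4 - 16*s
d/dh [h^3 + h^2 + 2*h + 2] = 3*h^2 + 2*h + 2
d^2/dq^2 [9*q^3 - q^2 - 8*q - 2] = 54*q - 2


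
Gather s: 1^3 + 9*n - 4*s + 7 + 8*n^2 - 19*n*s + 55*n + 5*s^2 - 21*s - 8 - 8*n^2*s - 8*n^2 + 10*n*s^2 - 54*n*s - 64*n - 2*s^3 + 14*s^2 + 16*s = -2*s^3 + s^2*(10*n + 19) + s*(-8*n^2 - 73*n - 9)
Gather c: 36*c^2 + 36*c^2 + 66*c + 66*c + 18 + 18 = 72*c^2 + 132*c + 36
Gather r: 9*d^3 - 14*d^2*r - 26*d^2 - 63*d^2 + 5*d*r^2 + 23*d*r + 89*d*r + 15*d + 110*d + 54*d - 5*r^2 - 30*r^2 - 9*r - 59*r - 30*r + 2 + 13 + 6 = 9*d^3 - 89*d^2 + 179*d + r^2*(5*d - 35) + r*(-14*d^2 + 112*d - 98) + 21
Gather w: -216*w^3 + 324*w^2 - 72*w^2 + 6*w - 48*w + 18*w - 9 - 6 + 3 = -216*w^3 + 252*w^2 - 24*w - 12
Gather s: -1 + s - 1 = s - 2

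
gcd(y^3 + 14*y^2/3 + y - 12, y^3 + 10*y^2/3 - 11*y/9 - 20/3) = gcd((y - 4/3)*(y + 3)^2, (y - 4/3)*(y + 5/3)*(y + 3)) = y^2 + 5*y/3 - 4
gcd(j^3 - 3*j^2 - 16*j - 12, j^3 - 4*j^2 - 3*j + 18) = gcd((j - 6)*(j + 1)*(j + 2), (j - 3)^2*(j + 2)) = j + 2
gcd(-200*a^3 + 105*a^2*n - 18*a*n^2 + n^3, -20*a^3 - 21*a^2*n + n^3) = 5*a - n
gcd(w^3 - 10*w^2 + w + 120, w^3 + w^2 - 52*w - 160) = w - 8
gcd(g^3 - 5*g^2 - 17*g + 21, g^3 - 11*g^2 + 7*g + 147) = g^2 - 4*g - 21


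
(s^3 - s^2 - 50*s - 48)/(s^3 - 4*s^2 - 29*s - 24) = (s + 6)/(s + 3)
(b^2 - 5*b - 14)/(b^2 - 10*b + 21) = (b + 2)/(b - 3)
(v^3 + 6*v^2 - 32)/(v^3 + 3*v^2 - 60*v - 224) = (v^2 + 2*v - 8)/(v^2 - v - 56)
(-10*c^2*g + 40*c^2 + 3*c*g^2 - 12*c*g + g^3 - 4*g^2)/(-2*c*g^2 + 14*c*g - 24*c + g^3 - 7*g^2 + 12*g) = (5*c + g)/(g - 3)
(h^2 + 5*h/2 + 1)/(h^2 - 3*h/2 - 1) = (h + 2)/(h - 2)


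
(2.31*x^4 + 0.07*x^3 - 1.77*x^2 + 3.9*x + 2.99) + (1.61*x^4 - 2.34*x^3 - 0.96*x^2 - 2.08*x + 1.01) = 3.92*x^4 - 2.27*x^3 - 2.73*x^2 + 1.82*x + 4.0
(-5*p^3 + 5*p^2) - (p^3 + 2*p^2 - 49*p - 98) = -6*p^3 + 3*p^2 + 49*p + 98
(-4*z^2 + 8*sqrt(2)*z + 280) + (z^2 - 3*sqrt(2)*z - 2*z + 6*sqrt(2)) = -3*z^2 - 2*z + 5*sqrt(2)*z + 6*sqrt(2) + 280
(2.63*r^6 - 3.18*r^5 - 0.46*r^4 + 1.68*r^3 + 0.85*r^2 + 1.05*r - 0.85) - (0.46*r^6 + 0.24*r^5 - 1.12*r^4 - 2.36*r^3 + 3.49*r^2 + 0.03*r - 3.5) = 2.17*r^6 - 3.42*r^5 + 0.66*r^4 + 4.04*r^3 - 2.64*r^2 + 1.02*r + 2.65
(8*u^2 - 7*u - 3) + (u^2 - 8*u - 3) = 9*u^2 - 15*u - 6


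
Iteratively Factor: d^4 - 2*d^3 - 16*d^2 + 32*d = (d)*(d^3 - 2*d^2 - 16*d + 32) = d*(d + 4)*(d^2 - 6*d + 8) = d*(d - 4)*(d + 4)*(d - 2)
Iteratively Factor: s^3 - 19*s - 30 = (s + 3)*(s^2 - 3*s - 10) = (s - 5)*(s + 3)*(s + 2)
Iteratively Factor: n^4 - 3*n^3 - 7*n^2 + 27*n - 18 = (n - 3)*(n^3 - 7*n + 6) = (n - 3)*(n - 1)*(n^2 + n - 6) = (n - 3)*(n - 2)*(n - 1)*(n + 3)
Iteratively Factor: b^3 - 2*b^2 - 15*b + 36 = (b - 3)*(b^2 + b - 12) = (b - 3)^2*(b + 4)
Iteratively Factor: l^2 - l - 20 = (l + 4)*(l - 5)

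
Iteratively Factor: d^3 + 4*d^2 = (d)*(d^2 + 4*d) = d*(d + 4)*(d)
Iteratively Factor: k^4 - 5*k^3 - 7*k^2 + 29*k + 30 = (k + 1)*(k^3 - 6*k^2 - k + 30) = (k - 5)*(k + 1)*(k^2 - k - 6) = (k - 5)*(k + 1)*(k + 2)*(k - 3)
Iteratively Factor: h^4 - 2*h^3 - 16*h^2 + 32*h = (h - 4)*(h^3 + 2*h^2 - 8*h) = (h - 4)*(h + 4)*(h^2 - 2*h) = (h - 4)*(h - 2)*(h + 4)*(h)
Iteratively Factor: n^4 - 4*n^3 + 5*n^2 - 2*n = (n)*(n^3 - 4*n^2 + 5*n - 2) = n*(n - 2)*(n^2 - 2*n + 1) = n*(n - 2)*(n - 1)*(n - 1)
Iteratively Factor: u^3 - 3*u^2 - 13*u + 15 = (u - 1)*(u^2 - 2*u - 15) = (u - 1)*(u + 3)*(u - 5)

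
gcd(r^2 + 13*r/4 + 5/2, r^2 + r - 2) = r + 2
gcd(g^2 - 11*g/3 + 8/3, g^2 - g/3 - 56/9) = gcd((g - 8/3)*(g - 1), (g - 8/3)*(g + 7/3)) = g - 8/3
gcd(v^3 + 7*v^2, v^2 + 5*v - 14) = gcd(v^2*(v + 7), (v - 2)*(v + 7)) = v + 7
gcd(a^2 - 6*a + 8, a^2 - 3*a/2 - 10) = a - 4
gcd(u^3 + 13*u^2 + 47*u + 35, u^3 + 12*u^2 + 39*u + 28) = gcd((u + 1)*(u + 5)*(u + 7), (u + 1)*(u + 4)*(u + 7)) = u^2 + 8*u + 7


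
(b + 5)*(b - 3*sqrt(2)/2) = b^2 - 3*sqrt(2)*b/2 + 5*b - 15*sqrt(2)/2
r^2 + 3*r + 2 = (r + 1)*(r + 2)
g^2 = g^2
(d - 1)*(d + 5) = d^2 + 4*d - 5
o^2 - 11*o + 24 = (o - 8)*(o - 3)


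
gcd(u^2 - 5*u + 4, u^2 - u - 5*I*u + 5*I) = u - 1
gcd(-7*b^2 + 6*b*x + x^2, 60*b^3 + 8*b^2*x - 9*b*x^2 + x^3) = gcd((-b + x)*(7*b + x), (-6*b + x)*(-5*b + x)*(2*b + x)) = 1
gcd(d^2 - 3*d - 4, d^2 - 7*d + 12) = d - 4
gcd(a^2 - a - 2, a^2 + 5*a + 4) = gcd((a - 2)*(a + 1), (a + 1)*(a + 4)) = a + 1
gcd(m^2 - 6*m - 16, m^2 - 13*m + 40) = m - 8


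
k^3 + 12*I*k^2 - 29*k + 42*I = (k - I)*(k + 6*I)*(k + 7*I)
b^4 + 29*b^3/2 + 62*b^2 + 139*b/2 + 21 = (b + 1/2)*(b + 1)*(b + 6)*(b + 7)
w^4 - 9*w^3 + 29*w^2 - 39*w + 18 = (w - 3)^2*(w - 2)*(w - 1)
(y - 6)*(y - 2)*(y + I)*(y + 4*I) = y^4 - 8*y^3 + 5*I*y^3 + 8*y^2 - 40*I*y^2 + 32*y + 60*I*y - 48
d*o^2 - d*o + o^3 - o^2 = o*(d + o)*(o - 1)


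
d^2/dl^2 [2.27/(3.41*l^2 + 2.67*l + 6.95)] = (-52.791574*l^2 - 41.335338*l + 2.27*(6.82*l + 2.67)*(13.64*l + 5.34) - 107.59573)/(3.41*l^2 + 2.67*l + 6.95)^3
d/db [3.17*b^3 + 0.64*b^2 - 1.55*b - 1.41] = 9.51*b^2 + 1.28*b - 1.55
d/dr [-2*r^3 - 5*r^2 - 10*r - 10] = -6*r^2 - 10*r - 10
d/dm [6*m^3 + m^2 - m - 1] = 18*m^2 + 2*m - 1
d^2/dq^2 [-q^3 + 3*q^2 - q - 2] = 6 - 6*q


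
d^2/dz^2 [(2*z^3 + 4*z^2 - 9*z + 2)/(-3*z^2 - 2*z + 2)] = 34*z*(5*z^2 - 6*z + 6)/(27*z^6 + 54*z^5 - 18*z^4 - 64*z^3 + 12*z^2 + 24*z - 8)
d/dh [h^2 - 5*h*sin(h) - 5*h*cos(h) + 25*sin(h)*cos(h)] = -5*sqrt(2)*h*cos(h + pi/4) + 2*h - 5*sqrt(2)*sin(h + pi/4) + 25*cos(2*h)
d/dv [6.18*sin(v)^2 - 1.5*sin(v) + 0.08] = (12.36*sin(v) - 1.5)*cos(v)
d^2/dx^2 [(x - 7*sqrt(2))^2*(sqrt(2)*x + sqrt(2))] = 6*sqrt(2)*x - 56 + 2*sqrt(2)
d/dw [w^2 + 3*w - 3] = 2*w + 3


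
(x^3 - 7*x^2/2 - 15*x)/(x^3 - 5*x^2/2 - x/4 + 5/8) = 4*x*(2*x^2 - 7*x - 30)/(8*x^3 - 20*x^2 - 2*x + 5)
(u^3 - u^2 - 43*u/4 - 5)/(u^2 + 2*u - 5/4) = (2*u^2 - 7*u - 4)/(2*u - 1)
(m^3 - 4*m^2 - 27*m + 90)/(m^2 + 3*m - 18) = (m^2 - m - 30)/(m + 6)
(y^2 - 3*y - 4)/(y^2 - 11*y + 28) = (y + 1)/(y - 7)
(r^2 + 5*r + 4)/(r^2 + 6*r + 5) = (r + 4)/(r + 5)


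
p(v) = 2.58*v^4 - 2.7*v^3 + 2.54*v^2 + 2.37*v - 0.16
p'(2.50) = 125.70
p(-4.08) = 930.75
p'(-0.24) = 0.54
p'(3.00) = 223.35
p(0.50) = 1.48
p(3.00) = 165.89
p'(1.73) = 40.35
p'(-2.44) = -208.17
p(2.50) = 80.23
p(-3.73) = 665.86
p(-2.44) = 139.85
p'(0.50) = 4.18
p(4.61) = 965.48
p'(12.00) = 16729.89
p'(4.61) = 864.72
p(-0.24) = -0.54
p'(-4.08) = -854.10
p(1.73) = 20.67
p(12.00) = 49227.32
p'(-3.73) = -664.83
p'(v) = 10.32*v^3 - 8.1*v^2 + 5.08*v + 2.37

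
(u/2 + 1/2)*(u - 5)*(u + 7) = u^3/2 + 3*u^2/2 - 33*u/2 - 35/2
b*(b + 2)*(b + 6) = b^3 + 8*b^2 + 12*b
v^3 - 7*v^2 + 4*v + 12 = (v - 6)*(v - 2)*(v + 1)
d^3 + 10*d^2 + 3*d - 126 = (d - 3)*(d + 6)*(d + 7)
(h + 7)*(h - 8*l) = h^2 - 8*h*l + 7*h - 56*l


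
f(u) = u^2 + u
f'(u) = 2*u + 1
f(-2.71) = 4.63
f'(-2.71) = -4.42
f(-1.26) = 0.33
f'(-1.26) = -1.52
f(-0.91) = -0.08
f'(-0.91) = -0.82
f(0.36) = 0.49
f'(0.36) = 1.72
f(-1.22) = 0.27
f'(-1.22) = -1.44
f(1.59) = 4.12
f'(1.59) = 4.18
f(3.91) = 19.20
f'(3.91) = 8.82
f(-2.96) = 5.80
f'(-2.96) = -4.92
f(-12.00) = 132.00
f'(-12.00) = -23.00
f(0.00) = 0.00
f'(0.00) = 1.00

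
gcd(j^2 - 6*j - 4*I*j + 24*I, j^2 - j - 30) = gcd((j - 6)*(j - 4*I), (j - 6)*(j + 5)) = j - 6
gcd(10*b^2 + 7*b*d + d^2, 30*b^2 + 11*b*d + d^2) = 5*b + d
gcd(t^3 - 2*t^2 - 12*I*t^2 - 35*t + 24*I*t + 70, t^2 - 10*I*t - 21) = t - 7*I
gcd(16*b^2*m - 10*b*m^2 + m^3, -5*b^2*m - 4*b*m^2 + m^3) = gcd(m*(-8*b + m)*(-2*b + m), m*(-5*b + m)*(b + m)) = m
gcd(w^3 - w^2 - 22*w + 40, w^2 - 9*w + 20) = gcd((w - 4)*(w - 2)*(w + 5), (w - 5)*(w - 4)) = w - 4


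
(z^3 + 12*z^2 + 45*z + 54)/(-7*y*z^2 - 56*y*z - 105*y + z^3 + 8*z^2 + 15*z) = (-z^2 - 9*z - 18)/(7*y*z + 35*y - z^2 - 5*z)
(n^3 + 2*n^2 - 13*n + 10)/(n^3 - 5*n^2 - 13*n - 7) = (-n^3 - 2*n^2 + 13*n - 10)/(-n^3 + 5*n^2 + 13*n + 7)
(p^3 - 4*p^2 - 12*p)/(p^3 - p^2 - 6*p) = (p - 6)/(p - 3)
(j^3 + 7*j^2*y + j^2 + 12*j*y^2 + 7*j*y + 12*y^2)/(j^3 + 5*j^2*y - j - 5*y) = (j^2 + 7*j*y + 12*y^2)/(j^2 + 5*j*y - j - 5*y)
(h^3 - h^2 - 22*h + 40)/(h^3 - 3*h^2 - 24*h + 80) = (h - 2)/(h - 4)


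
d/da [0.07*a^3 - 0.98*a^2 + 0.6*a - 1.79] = 0.21*a^2 - 1.96*a + 0.6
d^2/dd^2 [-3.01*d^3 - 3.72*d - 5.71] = -18.06*d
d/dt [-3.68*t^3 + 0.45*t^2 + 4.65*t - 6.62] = -11.04*t^2 + 0.9*t + 4.65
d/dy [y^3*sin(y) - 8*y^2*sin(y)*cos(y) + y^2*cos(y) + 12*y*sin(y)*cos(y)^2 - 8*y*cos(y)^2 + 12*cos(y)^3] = y^3*cos(y) + 2*y^2*sin(y) - 16*y^2*cos(y)^2 + 8*y^2 + 36*y*cos(y)^3 - 22*y*cos(y) - 24*sin(y)*cos(y)^2 - 8*cos(y)^2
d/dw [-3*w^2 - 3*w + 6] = -6*w - 3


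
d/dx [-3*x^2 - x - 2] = -6*x - 1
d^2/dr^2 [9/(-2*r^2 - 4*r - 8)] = 9*(r^2 + 2*r - 4*(r + 1)^2 + 4)/(r^2 + 2*r + 4)^3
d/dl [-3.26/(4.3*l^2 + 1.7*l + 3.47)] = (28.036*l + 5.542)/(4.3*l^2 + 1.7*l + 3.47)^2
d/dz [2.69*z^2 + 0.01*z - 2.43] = 5.38*z + 0.01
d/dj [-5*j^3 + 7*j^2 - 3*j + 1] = -15*j^2 + 14*j - 3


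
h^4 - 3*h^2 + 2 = (h - 1)*(h + 1)*(h - sqrt(2))*(h + sqrt(2))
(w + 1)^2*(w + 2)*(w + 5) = w^4 + 9*w^3 + 25*w^2 + 27*w + 10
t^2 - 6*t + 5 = (t - 5)*(t - 1)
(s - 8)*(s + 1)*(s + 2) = s^3 - 5*s^2 - 22*s - 16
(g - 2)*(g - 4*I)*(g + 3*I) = g^3 - 2*g^2 - I*g^2 + 12*g + 2*I*g - 24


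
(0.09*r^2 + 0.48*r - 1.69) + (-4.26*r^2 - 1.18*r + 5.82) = -4.17*r^2 - 0.7*r + 4.13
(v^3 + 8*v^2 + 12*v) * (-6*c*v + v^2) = -6*c*v^4 - 48*c*v^3 - 72*c*v^2 + v^5 + 8*v^4 + 12*v^3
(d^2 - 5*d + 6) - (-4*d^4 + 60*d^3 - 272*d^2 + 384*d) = 4*d^4 - 60*d^3 + 273*d^2 - 389*d + 6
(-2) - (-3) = 1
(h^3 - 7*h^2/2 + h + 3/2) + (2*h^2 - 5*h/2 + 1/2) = h^3 - 3*h^2/2 - 3*h/2 + 2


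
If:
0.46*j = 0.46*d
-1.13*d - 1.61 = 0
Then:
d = -1.42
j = -1.42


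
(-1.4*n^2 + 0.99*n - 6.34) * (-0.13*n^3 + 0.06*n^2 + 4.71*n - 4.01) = 0.182*n^5 - 0.2127*n^4 - 5.7104*n^3 + 9.8965*n^2 - 33.8313*n + 25.4234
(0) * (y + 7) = 0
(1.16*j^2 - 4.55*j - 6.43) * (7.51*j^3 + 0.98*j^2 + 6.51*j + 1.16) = 8.7116*j^5 - 33.0337*j^4 - 45.1967*j^3 - 34.5763*j^2 - 47.1373*j - 7.4588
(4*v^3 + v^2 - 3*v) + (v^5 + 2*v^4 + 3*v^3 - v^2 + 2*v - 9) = v^5 + 2*v^4 + 7*v^3 - v - 9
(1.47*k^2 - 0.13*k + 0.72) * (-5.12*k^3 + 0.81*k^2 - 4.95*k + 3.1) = -7.5264*k^5 + 1.8563*k^4 - 11.0682*k^3 + 5.7837*k^2 - 3.967*k + 2.232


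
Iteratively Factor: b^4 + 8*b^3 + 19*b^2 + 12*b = (b + 3)*(b^3 + 5*b^2 + 4*b) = b*(b + 3)*(b^2 + 5*b + 4) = b*(b + 3)*(b + 4)*(b + 1)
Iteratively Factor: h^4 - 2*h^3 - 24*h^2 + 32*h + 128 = (h + 4)*(h^3 - 6*h^2 + 32) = (h + 2)*(h + 4)*(h^2 - 8*h + 16) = (h - 4)*(h + 2)*(h + 4)*(h - 4)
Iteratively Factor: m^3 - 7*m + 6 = (m + 3)*(m^2 - 3*m + 2) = (m - 1)*(m + 3)*(m - 2)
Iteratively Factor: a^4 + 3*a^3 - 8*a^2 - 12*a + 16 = (a + 4)*(a^3 - a^2 - 4*a + 4) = (a - 1)*(a + 4)*(a^2 - 4) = (a - 1)*(a + 2)*(a + 4)*(a - 2)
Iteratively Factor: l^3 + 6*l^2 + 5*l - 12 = (l + 4)*(l^2 + 2*l - 3) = (l + 3)*(l + 4)*(l - 1)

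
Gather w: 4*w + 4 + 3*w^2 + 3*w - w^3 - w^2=-w^3 + 2*w^2 + 7*w + 4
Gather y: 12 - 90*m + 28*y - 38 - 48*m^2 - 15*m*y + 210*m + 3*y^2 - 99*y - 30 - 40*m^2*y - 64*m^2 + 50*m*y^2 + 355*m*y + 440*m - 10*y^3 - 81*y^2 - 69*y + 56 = -112*m^2 + 560*m - 10*y^3 + y^2*(50*m - 78) + y*(-40*m^2 + 340*m - 140)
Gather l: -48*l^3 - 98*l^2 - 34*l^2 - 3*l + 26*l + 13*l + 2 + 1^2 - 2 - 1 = -48*l^3 - 132*l^2 + 36*l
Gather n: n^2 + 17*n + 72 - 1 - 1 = n^2 + 17*n + 70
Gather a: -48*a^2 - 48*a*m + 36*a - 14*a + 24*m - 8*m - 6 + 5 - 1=-48*a^2 + a*(22 - 48*m) + 16*m - 2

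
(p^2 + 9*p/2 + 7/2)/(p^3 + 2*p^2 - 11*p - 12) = (p + 7/2)/(p^2 + p - 12)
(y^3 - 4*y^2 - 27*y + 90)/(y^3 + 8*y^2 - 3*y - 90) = (y - 6)/(y + 6)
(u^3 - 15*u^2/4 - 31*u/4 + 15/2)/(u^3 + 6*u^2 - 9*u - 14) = (4*u^3 - 15*u^2 - 31*u + 30)/(4*(u^3 + 6*u^2 - 9*u - 14))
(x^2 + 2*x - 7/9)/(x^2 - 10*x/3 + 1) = (x + 7/3)/(x - 3)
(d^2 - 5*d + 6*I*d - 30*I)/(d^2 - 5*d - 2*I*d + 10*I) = (d + 6*I)/(d - 2*I)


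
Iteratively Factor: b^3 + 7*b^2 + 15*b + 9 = (b + 3)*(b^2 + 4*b + 3) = (b + 1)*(b + 3)*(b + 3)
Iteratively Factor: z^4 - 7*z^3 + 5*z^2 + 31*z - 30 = (z - 1)*(z^3 - 6*z^2 - z + 30) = (z - 5)*(z - 1)*(z^2 - z - 6) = (z - 5)*(z - 1)*(z + 2)*(z - 3)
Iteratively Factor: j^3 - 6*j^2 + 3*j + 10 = (j + 1)*(j^2 - 7*j + 10) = (j - 5)*(j + 1)*(j - 2)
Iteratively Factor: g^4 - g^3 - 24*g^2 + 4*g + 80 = (g - 5)*(g^3 + 4*g^2 - 4*g - 16) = (g - 5)*(g - 2)*(g^2 + 6*g + 8) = (g - 5)*(g - 2)*(g + 4)*(g + 2)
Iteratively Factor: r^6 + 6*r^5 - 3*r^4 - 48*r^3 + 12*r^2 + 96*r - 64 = (r + 4)*(r^5 + 2*r^4 - 11*r^3 - 4*r^2 + 28*r - 16) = (r - 1)*(r + 4)*(r^4 + 3*r^3 - 8*r^2 - 12*r + 16) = (r - 1)^2*(r + 4)*(r^3 + 4*r^2 - 4*r - 16) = (r - 1)^2*(r + 2)*(r + 4)*(r^2 + 2*r - 8) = (r - 1)^2*(r + 2)*(r + 4)^2*(r - 2)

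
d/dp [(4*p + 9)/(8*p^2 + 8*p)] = (-4*p^2 - 18*p - 9)/(8*p^2*(p^2 + 2*p + 1))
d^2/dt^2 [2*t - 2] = 0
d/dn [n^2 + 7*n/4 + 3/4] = 2*n + 7/4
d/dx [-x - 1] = -1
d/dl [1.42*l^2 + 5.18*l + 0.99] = 2.84*l + 5.18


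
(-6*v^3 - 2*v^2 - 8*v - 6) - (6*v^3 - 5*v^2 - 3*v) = -12*v^3 + 3*v^2 - 5*v - 6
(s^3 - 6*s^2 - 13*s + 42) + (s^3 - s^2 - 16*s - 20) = 2*s^3 - 7*s^2 - 29*s + 22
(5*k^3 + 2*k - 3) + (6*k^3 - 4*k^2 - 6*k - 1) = 11*k^3 - 4*k^2 - 4*k - 4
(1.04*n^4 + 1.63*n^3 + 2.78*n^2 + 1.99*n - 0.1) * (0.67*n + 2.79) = 0.6968*n^5 + 3.9937*n^4 + 6.4103*n^3 + 9.0895*n^2 + 5.4851*n - 0.279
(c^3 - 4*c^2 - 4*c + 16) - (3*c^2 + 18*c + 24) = c^3 - 7*c^2 - 22*c - 8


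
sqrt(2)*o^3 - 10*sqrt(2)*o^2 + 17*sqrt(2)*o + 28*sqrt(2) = (o - 7)*(o - 4)*(sqrt(2)*o + sqrt(2))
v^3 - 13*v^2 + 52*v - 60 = (v - 6)*(v - 5)*(v - 2)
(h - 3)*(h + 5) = h^2 + 2*h - 15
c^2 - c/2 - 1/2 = (c - 1)*(c + 1/2)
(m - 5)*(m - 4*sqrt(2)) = m^2 - 4*sqrt(2)*m - 5*m + 20*sqrt(2)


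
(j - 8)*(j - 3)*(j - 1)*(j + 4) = j^4 - 8*j^3 - 13*j^2 + 116*j - 96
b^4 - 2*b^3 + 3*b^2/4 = b^2*(b - 3/2)*(b - 1/2)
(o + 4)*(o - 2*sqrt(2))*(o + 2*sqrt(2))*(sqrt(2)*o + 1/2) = sqrt(2)*o^4 + o^3/2 + 4*sqrt(2)*o^3 - 8*sqrt(2)*o^2 + 2*o^2 - 32*sqrt(2)*o - 4*o - 16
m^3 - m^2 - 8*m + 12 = (m - 2)^2*(m + 3)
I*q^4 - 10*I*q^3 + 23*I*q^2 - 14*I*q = q*(q - 7)*(q - 2)*(I*q - I)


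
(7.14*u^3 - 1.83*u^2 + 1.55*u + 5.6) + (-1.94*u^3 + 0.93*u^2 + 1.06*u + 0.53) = 5.2*u^3 - 0.9*u^2 + 2.61*u + 6.13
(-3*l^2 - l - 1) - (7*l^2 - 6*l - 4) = -10*l^2 + 5*l + 3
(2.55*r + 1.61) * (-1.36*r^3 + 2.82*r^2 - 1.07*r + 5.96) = -3.468*r^4 + 5.0014*r^3 + 1.8117*r^2 + 13.4753*r + 9.5956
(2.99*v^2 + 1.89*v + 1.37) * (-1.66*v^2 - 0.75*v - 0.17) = -4.9634*v^4 - 5.3799*v^3 - 4.2*v^2 - 1.3488*v - 0.2329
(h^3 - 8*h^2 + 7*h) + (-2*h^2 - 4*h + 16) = h^3 - 10*h^2 + 3*h + 16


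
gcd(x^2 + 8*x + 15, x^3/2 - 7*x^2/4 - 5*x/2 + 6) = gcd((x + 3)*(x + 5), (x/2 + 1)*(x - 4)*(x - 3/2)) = 1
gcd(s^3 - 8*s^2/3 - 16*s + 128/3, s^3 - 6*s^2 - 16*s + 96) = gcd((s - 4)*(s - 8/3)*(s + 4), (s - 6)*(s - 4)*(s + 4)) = s^2 - 16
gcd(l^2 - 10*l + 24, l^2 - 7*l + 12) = l - 4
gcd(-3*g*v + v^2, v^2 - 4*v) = v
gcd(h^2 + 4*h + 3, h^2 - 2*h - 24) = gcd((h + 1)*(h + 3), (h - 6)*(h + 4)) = 1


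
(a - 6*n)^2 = a^2 - 12*a*n + 36*n^2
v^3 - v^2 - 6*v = v*(v - 3)*(v + 2)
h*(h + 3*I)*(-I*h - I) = -I*h^3 + 3*h^2 - I*h^2 + 3*h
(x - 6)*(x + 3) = x^2 - 3*x - 18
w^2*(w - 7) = w^3 - 7*w^2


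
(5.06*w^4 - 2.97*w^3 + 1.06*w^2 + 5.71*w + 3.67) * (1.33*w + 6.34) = 6.7298*w^5 + 28.1303*w^4 - 17.42*w^3 + 14.3147*w^2 + 41.0825*w + 23.2678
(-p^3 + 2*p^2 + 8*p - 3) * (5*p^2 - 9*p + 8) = -5*p^5 + 19*p^4 + 14*p^3 - 71*p^2 + 91*p - 24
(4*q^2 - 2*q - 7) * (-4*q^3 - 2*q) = -16*q^5 + 8*q^4 + 20*q^3 + 4*q^2 + 14*q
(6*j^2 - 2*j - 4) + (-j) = 6*j^2 - 3*j - 4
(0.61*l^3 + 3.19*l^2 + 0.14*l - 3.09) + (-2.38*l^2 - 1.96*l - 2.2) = 0.61*l^3 + 0.81*l^2 - 1.82*l - 5.29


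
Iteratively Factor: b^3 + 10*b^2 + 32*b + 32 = (b + 2)*(b^2 + 8*b + 16) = (b + 2)*(b + 4)*(b + 4)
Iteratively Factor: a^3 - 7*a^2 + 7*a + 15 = (a - 3)*(a^2 - 4*a - 5) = (a - 5)*(a - 3)*(a + 1)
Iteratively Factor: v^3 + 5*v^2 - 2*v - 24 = (v + 4)*(v^2 + v - 6) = (v - 2)*(v + 4)*(v + 3)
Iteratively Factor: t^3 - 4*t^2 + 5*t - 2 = (t - 1)*(t^2 - 3*t + 2) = (t - 1)^2*(t - 2)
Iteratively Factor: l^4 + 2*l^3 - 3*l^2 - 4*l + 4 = (l + 2)*(l^3 - 3*l + 2) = (l - 1)*(l + 2)*(l^2 + l - 2) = (l - 1)^2*(l + 2)*(l + 2)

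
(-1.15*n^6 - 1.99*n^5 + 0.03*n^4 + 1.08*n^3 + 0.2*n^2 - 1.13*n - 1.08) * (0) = 0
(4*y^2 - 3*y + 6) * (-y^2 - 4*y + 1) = -4*y^4 - 13*y^3 + 10*y^2 - 27*y + 6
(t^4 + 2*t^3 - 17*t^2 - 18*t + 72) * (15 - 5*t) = -5*t^5 + 5*t^4 + 115*t^3 - 165*t^2 - 630*t + 1080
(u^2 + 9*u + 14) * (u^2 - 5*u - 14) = u^4 + 4*u^3 - 45*u^2 - 196*u - 196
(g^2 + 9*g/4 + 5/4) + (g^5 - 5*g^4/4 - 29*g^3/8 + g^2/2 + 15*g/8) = g^5 - 5*g^4/4 - 29*g^3/8 + 3*g^2/2 + 33*g/8 + 5/4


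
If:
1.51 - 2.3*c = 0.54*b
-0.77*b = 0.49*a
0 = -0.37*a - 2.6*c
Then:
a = -2.25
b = 1.43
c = 0.32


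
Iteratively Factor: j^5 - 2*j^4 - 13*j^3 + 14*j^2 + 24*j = (j - 2)*(j^4 - 13*j^2 - 12*j) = (j - 2)*(j + 1)*(j^3 - j^2 - 12*j) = (j - 4)*(j - 2)*(j + 1)*(j^2 + 3*j) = (j - 4)*(j - 2)*(j + 1)*(j + 3)*(j)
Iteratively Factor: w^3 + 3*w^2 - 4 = (w + 2)*(w^2 + w - 2) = (w + 2)^2*(w - 1)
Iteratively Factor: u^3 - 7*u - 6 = (u - 3)*(u^2 + 3*u + 2) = (u - 3)*(u + 1)*(u + 2)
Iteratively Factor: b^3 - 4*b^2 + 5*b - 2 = (b - 2)*(b^2 - 2*b + 1) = (b - 2)*(b - 1)*(b - 1)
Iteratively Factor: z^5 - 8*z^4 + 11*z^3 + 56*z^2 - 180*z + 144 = (z - 2)*(z^4 - 6*z^3 - z^2 + 54*z - 72) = (z - 2)^2*(z^3 - 4*z^2 - 9*z + 36) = (z - 2)^2*(z + 3)*(z^2 - 7*z + 12) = (z - 4)*(z - 2)^2*(z + 3)*(z - 3)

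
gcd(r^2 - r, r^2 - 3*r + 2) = r - 1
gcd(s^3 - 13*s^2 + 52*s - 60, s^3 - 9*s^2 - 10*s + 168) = s - 6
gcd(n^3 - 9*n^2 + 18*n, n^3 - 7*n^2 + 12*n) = n^2 - 3*n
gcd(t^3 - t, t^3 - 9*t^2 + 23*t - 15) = t - 1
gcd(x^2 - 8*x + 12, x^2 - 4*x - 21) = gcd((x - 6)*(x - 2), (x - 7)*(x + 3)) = 1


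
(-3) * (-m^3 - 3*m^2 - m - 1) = 3*m^3 + 9*m^2 + 3*m + 3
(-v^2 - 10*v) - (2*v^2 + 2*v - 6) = -3*v^2 - 12*v + 6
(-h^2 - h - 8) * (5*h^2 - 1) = -5*h^4 - 5*h^3 - 39*h^2 + h + 8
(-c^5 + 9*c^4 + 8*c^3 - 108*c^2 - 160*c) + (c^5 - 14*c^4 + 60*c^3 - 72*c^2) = -5*c^4 + 68*c^3 - 180*c^2 - 160*c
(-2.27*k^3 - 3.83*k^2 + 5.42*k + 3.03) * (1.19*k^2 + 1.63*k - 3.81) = -2.7013*k^5 - 8.2578*k^4 + 8.8556*k^3 + 27.0326*k^2 - 15.7113*k - 11.5443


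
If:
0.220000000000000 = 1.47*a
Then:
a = 0.15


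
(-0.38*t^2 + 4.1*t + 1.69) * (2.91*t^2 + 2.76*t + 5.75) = -1.1058*t^4 + 10.8822*t^3 + 14.0489*t^2 + 28.2394*t + 9.7175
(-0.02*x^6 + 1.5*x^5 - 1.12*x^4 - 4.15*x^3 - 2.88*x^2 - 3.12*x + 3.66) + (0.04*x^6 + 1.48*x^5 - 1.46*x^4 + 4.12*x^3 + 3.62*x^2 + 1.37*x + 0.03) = 0.02*x^6 + 2.98*x^5 - 2.58*x^4 - 0.0300000000000002*x^3 + 0.74*x^2 - 1.75*x + 3.69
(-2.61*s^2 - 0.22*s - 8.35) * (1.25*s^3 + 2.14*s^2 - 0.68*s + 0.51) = -3.2625*s^5 - 5.8604*s^4 - 9.1335*s^3 - 19.0505*s^2 + 5.5658*s - 4.2585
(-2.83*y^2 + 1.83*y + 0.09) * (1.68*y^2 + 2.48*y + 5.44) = -4.7544*y^4 - 3.944*y^3 - 10.7056*y^2 + 10.1784*y + 0.4896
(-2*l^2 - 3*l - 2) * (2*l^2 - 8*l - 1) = -4*l^4 + 10*l^3 + 22*l^2 + 19*l + 2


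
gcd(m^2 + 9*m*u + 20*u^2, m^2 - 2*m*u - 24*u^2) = m + 4*u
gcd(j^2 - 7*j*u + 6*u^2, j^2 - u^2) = -j + u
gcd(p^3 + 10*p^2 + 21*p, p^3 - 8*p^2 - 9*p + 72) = p + 3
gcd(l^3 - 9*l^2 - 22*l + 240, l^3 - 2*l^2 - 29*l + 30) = l^2 - l - 30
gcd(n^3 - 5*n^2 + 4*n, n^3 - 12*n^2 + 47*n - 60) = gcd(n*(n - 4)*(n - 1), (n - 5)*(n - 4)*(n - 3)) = n - 4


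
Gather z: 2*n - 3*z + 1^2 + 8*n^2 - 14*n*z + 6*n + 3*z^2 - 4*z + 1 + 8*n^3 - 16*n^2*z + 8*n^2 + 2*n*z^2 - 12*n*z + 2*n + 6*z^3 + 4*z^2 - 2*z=8*n^3 + 16*n^2 + 10*n + 6*z^3 + z^2*(2*n + 7) + z*(-16*n^2 - 26*n - 9) + 2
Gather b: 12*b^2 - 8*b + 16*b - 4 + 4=12*b^2 + 8*b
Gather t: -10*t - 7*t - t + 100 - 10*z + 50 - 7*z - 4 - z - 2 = -18*t - 18*z + 144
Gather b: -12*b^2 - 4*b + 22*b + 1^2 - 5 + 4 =-12*b^2 + 18*b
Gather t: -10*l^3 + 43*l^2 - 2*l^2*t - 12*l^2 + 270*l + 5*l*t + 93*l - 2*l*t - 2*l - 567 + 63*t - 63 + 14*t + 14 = -10*l^3 + 31*l^2 + 361*l + t*(-2*l^2 + 3*l + 77) - 616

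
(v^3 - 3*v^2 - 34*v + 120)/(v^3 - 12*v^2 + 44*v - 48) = (v^2 + v - 30)/(v^2 - 8*v + 12)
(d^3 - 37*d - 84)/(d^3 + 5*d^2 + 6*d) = (d^2 - 3*d - 28)/(d*(d + 2))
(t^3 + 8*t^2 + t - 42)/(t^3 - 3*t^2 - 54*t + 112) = (t + 3)/(t - 8)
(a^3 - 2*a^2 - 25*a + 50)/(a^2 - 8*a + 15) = (a^2 + 3*a - 10)/(a - 3)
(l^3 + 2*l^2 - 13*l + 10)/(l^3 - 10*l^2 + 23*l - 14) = (l + 5)/(l - 7)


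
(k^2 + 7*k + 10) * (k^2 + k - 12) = k^4 + 8*k^3 + 5*k^2 - 74*k - 120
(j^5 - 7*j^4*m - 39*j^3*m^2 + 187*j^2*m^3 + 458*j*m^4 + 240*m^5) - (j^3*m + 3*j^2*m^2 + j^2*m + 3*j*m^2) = j^5 - 7*j^4*m - 39*j^3*m^2 - j^3*m + 187*j^2*m^3 - 3*j^2*m^2 - j^2*m + 458*j*m^4 - 3*j*m^2 + 240*m^5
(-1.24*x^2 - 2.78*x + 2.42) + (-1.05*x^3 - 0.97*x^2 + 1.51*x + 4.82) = -1.05*x^3 - 2.21*x^2 - 1.27*x + 7.24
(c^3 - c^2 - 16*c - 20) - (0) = c^3 - c^2 - 16*c - 20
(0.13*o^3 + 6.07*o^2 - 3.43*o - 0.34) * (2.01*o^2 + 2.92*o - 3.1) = 0.2613*o^5 + 12.5803*o^4 + 10.4271*o^3 - 29.516*o^2 + 9.6402*o + 1.054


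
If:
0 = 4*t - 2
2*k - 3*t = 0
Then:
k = 3/4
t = 1/2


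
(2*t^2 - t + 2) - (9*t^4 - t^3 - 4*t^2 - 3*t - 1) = -9*t^4 + t^3 + 6*t^2 + 2*t + 3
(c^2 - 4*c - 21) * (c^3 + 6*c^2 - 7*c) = c^5 + 2*c^4 - 52*c^3 - 98*c^2 + 147*c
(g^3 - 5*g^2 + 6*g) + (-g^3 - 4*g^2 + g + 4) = -9*g^2 + 7*g + 4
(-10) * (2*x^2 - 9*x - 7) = -20*x^2 + 90*x + 70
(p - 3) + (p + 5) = 2*p + 2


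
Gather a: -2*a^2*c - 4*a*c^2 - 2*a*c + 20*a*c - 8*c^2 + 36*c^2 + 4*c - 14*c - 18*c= -2*a^2*c + a*(-4*c^2 + 18*c) + 28*c^2 - 28*c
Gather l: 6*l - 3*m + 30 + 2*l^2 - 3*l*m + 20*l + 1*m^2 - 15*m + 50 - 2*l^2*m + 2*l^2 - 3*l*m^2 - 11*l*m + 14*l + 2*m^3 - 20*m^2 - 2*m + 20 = l^2*(4 - 2*m) + l*(-3*m^2 - 14*m + 40) + 2*m^3 - 19*m^2 - 20*m + 100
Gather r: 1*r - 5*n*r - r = -5*n*r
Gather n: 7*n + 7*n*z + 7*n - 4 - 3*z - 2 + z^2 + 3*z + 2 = n*(7*z + 14) + z^2 - 4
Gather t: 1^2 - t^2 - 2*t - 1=-t^2 - 2*t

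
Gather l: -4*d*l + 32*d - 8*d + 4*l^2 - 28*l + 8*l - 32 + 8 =24*d + 4*l^2 + l*(-4*d - 20) - 24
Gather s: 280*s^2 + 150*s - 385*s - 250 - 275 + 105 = 280*s^2 - 235*s - 420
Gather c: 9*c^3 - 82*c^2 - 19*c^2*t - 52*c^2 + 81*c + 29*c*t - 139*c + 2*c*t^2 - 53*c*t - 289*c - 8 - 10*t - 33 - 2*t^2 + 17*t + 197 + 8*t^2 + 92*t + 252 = 9*c^3 + c^2*(-19*t - 134) + c*(2*t^2 - 24*t - 347) + 6*t^2 + 99*t + 408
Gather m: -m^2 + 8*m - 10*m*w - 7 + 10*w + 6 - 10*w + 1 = -m^2 + m*(8 - 10*w)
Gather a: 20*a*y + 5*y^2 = 20*a*y + 5*y^2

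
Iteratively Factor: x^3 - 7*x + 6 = (x - 2)*(x^2 + 2*x - 3) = (x - 2)*(x + 3)*(x - 1)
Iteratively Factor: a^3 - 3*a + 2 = (a + 2)*(a^2 - 2*a + 1) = (a - 1)*(a + 2)*(a - 1)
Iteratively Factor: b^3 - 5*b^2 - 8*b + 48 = (b - 4)*(b^2 - b - 12) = (b - 4)^2*(b + 3)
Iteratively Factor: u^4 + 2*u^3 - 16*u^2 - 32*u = (u + 4)*(u^3 - 2*u^2 - 8*u) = u*(u + 4)*(u^2 - 2*u - 8) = u*(u - 4)*(u + 4)*(u + 2)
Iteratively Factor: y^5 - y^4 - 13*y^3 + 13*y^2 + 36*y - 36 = (y + 2)*(y^4 - 3*y^3 - 7*y^2 + 27*y - 18) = (y + 2)*(y + 3)*(y^3 - 6*y^2 + 11*y - 6) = (y - 2)*(y + 2)*(y + 3)*(y^2 - 4*y + 3) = (y - 3)*(y - 2)*(y + 2)*(y + 3)*(y - 1)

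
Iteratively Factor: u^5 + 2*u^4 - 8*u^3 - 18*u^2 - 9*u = (u - 3)*(u^4 + 5*u^3 + 7*u^2 + 3*u) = (u - 3)*(u + 3)*(u^3 + 2*u^2 + u) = (u - 3)*(u + 1)*(u + 3)*(u^2 + u) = u*(u - 3)*(u + 1)*(u + 3)*(u + 1)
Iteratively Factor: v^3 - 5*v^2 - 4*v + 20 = (v - 5)*(v^2 - 4) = (v - 5)*(v - 2)*(v + 2)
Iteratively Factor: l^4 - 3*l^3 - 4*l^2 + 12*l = (l - 3)*(l^3 - 4*l) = (l - 3)*(l + 2)*(l^2 - 2*l) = (l - 3)*(l - 2)*(l + 2)*(l)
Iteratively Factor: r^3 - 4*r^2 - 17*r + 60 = (r - 3)*(r^2 - r - 20) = (r - 3)*(r + 4)*(r - 5)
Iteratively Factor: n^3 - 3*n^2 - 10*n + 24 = (n - 4)*(n^2 + n - 6) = (n - 4)*(n - 2)*(n + 3)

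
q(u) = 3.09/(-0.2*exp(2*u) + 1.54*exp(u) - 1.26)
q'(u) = 3.09*(0.4*exp(2*u) - 1.54*exp(u))/(-0.2*exp(2*u) + 1.54*exp(u) - 1.26)^2 = (1.236*exp(u) - 4.7586)*exp(u)/(0.2*exp(2*u) - 1.54*exp(u) + 1.26)^2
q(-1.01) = -4.26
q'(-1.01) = -2.98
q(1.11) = 1.97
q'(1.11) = -1.24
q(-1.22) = -3.76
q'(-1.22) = -1.92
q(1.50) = 1.90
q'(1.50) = 1.33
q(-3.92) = -2.51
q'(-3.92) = -0.06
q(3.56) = -0.02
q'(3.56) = 0.04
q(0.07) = 19.12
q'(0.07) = -140.98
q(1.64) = 2.27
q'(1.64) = 4.47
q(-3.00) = -2.61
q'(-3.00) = -0.17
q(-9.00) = -2.45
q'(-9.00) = 0.00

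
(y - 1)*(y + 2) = y^2 + y - 2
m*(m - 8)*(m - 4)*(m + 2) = m^4 - 10*m^3 + 8*m^2 + 64*m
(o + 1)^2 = o^2 + 2*o + 1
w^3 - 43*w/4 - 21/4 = (w - 7/2)*(w + 1/2)*(w + 3)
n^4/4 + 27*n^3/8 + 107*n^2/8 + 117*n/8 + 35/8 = (n/4 + 1/4)*(n + 1/2)*(n + 5)*(n + 7)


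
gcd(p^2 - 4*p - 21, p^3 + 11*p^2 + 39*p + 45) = p + 3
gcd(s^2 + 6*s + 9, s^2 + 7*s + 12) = s + 3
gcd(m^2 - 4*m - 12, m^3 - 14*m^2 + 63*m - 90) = m - 6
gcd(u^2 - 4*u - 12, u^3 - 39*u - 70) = u + 2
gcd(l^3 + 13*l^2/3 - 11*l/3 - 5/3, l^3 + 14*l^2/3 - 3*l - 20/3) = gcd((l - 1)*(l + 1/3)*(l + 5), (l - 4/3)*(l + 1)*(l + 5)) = l + 5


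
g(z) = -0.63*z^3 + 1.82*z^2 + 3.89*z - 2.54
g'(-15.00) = -475.96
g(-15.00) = 2474.86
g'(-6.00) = -85.99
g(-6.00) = 175.72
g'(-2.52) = -17.29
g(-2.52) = 9.30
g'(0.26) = 4.71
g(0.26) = -1.42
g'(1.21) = 5.53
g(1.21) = 3.72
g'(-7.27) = -122.46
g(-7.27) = 307.44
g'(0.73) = 5.54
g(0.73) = 1.02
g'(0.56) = 5.34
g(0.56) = 0.10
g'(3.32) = -4.86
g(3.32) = 7.38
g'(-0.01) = 3.85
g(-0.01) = -2.58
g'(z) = -1.89*z^2 + 3.64*z + 3.89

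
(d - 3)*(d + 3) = d^2 - 9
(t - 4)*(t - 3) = t^2 - 7*t + 12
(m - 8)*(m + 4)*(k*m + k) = k*m^3 - 3*k*m^2 - 36*k*m - 32*k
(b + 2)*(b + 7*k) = b^2 + 7*b*k + 2*b + 14*k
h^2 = h^2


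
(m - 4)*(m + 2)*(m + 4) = m^3 + 2*m^2 - 16*m - 32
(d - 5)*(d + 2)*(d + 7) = d^3 + 4*d^2 - 31*d - 70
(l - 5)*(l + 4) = l^2 - l - 20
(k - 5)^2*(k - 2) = k^3 - 12*k^2 + 45*k - 50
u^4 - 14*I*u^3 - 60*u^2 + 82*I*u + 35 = (u - 7*I)*(u - 5*I)*(u - I)^2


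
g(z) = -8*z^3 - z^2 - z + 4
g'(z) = -24*z^2 - 2*z - 1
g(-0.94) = 10.70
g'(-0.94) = -20.33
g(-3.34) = 294.26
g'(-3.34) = -262.05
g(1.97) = -63.01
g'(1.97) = -98.08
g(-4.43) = 684.31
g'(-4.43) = -463.14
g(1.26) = -14.85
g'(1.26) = -41.62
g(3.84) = -467.57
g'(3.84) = -362.57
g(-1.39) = 24.94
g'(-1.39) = -44.59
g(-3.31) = 286.47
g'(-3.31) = -257.33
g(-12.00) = 13696.00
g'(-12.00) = -3433.00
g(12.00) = -13976.00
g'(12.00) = -3481.00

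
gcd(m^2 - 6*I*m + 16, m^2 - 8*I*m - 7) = 1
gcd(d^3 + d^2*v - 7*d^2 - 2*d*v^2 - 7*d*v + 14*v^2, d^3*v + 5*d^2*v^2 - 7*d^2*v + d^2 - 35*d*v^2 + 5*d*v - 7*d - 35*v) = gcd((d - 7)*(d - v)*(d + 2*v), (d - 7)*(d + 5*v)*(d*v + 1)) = d - 7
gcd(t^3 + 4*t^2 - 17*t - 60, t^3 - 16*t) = t - 4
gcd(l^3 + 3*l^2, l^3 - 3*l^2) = l^2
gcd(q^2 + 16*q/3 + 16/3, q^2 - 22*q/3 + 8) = 1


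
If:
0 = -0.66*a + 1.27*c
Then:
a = 1.92424242424242*c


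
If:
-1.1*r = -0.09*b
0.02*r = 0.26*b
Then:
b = 0.00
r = 0.00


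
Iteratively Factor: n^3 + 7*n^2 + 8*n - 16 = (n - 1)*(n^2 + 8*n + 16) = (n - 1)*(n + 4)*(n + 4)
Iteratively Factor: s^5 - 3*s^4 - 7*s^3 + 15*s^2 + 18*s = (s - 3)*(s^4 - 7*s^2 - 6*s) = (s - 3)*(s + 2)*(s^3 - 2*s^2 - 3*s) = s*(s - 3)*(s + 2)*(s^2 - 2*s - 3) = s*(s - 3)^2*(s + 2)*(s + 1)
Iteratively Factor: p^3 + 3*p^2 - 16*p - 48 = (p - 4)*(p^2 + 7*p + 12) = (p - 4)*(p + 4)*(p + 3)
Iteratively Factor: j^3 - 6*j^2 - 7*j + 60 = (j + 3)*(j^2 - 9*j + 20) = (j - 5)*(j + 3)*(j - 4)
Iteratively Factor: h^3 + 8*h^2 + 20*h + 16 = (h + 4)*(h^2 + 4*h + 4) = (h + 2)*(h + 4)*(h + 2)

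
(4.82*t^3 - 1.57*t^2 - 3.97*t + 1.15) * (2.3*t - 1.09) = 11.086*t^4 - 8.8648*t^3 - 7.4197*t^2 + 6.9723*t - 1.2535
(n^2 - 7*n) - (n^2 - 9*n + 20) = 2*n - 20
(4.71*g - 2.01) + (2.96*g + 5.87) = 7.67*g + 3.86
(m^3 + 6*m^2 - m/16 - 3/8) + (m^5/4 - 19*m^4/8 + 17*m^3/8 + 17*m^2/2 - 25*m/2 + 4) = m^5/4 - 19*m^4/8 + 25*m^3/8 + 29*m^2/2 - 201*m/16 + 29/8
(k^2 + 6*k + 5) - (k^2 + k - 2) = 5*k + 7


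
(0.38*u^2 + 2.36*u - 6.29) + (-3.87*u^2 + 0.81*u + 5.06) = -3.49*u^2 + 3.17*u - 1.23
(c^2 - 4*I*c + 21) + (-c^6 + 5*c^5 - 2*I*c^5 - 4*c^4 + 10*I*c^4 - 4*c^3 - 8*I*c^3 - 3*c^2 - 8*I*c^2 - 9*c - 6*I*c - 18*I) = -c^6 + 5*c^5 - 2*I*c^5 - 4*c^4 + 10*I*c^4 - 4*c^3 - 8*I*c^3 - 2*c^2 - 8*I*c^2 - 9*c - 10*I*c + 21 - 18*I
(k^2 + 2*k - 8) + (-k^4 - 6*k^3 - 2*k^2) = -k^4 - 6*k^3 - k^2 + 2*k - 8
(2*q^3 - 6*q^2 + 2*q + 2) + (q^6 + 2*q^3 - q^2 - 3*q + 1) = q^6 + 4*q^3 - 7*q^2 - q + 3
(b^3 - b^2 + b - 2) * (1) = b^3 - b^2 + b - 2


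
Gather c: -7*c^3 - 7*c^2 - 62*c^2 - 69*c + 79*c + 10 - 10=-7*c^3 - 69*c^2 + 10*c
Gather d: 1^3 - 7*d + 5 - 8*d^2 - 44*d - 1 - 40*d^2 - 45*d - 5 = -48*d^2 - 96*d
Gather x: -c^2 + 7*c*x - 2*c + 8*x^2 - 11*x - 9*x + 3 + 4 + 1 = -c^2 - 2*c + 8*x^2 + x*(7*c - 20) + 8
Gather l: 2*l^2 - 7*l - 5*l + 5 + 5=2*l^2 - 12*l + 10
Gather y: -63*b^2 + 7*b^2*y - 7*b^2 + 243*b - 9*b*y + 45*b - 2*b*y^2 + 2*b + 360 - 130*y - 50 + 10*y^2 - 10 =-70*b^2 + 290*b + y^2*(10 - 2*b) + y*(7*b^2 - 9*b - 130) + 300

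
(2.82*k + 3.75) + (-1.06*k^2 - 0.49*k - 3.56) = -1.06*k^2 + 2.33*k + 0.19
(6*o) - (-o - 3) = 7*o + 3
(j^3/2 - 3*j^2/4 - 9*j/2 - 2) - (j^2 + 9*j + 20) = j^3/2 - 7*j^2/4 - 27*j/2 - 22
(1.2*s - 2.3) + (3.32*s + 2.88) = 4.52*s + 0.58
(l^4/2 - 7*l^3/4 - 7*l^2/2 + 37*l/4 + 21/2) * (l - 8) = l^5/2 - 23*l^4/4 + 21*l^3/2 + 149*l^2/4 - 127*l/2 - 84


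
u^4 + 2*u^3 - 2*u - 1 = (u - 1)*(u + 1)^3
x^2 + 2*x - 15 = (x - 3)*(x + 5)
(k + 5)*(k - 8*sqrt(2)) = k^2 - 8*sqrt(2)*k + 5*k - 40*sqrt(2)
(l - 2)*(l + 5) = l^2 + 3*l - 10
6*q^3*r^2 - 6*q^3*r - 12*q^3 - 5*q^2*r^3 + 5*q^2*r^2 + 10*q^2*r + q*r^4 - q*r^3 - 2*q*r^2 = (-3*q + r)*(-2*q + r)*(r - 2)*(q*r + q)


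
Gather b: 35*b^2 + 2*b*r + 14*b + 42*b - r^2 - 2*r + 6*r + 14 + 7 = 35*b^2 + b*(2*r + 56) - r^2 + 4*r + 21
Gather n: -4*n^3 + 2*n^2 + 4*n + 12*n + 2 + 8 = -4*n^3 + 2*n^2 + 16*n + 10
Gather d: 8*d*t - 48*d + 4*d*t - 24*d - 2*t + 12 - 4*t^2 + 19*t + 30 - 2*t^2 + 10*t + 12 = d*(12*t - 72) - 6*t^2 + 27*t + 54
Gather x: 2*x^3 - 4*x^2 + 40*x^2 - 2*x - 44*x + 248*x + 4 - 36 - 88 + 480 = 2*x^3 + 36*x^2 + 202*x + 360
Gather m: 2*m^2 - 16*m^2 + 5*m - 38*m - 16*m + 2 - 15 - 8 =-14*m^2 - 49*m - 21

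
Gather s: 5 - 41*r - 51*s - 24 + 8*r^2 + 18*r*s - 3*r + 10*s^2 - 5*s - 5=8*r^2 - 44*r + 10*s^2 + s*(18*r - 56) - 24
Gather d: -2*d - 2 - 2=-2*d - 4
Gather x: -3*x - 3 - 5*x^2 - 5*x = -5*x^2 - 8*x - 3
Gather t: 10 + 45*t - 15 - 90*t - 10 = -45*t - 15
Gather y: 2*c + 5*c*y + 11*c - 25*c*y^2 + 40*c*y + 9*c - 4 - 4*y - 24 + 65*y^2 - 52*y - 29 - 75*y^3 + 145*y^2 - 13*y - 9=22*c - 75*y^3 + y^2*(210 - 25*c) + y*(45*c - 69) - 66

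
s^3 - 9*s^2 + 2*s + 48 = (s - 8)*(s - 3)*(s + 2)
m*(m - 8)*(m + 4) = m^3 - 4*m^2 - 32*m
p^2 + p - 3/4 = (p - 1/2)*(p + 3/2)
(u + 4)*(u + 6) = u^2 + 10*u + 24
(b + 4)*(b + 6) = b^2 + 10*b + 24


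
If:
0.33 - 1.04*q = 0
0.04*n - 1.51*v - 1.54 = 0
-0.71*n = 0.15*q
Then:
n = -0.07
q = 0.32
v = -1.02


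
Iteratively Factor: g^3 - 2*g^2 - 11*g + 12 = (g - 1)*(g^2 - g - 12) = (g - 1)*(g + 3)*(g - 4)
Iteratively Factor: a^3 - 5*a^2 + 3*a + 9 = (a - 3)*(a^2 - 2*a - 3) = (a - 3)^2*(a + 1)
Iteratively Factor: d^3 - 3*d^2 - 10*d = (d - 5)*(d^2 + 2*d) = (d - 5)*(d + 2)*(d)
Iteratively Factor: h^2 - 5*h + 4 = (h - 4)*(h - 1)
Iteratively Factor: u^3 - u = (u + 1)*(u^2 - u) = u*(u + 1)*(u - 1)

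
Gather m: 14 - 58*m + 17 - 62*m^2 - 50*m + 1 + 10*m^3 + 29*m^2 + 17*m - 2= 10*m^3 - 33*m^2 - 91*m + 30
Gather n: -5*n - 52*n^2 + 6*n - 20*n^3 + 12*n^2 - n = -20*n^3 - 40*n^2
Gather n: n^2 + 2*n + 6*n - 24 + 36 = n^2 + 8*n + 12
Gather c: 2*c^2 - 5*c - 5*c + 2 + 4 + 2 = 2*c^2 - 10*c + 8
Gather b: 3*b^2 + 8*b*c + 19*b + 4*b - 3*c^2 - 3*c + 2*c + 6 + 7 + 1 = 3*b^2 + b*(8*c + 23) - 3*c^2 - c + 14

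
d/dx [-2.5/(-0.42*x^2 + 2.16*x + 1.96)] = (5.4 - 2.1*x)/(-0.42*x^2 + 2.16*x + 1.96)^2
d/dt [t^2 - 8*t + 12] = 2*t - 8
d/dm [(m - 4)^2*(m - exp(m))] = (m - 4)*(2*m + (1 - exp(m))*(m - 4) - 2*exp(m))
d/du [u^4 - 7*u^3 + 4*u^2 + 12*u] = 4*u^3 - 21*u^2 + 8*u + 12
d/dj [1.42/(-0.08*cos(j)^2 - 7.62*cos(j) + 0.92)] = -(0.2272*cos(j) + 10.8204)*sin(j)/(0.08*cos(j)^2 + 7.62*cos(j) - 0.92)^2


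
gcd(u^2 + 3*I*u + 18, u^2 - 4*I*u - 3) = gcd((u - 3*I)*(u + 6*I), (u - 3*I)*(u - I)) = u - 3*I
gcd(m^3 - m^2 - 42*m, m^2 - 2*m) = m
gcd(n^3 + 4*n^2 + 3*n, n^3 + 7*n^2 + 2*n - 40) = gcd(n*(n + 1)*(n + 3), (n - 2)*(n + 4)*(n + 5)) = 1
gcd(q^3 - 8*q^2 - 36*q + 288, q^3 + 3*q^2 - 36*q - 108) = q^2 - 36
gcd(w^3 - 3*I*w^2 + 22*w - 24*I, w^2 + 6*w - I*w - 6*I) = w - I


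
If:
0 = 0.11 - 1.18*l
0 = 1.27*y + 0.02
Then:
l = 0.09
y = -0.02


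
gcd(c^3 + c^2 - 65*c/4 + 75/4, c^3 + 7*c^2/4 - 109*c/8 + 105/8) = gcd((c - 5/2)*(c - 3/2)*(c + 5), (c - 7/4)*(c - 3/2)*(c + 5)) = c^2 + 7*c/2 - 15/2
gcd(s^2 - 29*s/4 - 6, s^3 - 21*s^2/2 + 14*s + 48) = s - 8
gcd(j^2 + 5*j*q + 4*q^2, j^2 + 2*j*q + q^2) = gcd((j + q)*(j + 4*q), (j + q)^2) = j + q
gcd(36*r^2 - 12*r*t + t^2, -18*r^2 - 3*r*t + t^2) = 6*r - t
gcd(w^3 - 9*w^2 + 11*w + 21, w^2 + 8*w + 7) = w + 1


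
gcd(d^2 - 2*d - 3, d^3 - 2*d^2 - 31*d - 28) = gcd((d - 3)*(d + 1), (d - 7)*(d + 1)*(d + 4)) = d + 1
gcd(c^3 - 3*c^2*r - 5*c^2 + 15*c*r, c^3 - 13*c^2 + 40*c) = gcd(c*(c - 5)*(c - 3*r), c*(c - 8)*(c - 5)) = c^2 - 5*c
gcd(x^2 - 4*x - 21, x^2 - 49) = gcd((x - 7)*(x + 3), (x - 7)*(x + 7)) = x - 7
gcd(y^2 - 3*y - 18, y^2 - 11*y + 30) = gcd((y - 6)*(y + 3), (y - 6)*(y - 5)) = y - 6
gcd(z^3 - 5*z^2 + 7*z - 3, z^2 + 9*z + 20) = 1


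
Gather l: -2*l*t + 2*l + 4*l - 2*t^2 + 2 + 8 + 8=l*(6 - 2*t) - 2*t^2 + 18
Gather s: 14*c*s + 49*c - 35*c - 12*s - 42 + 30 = 14*c + s*(14*c - 12) - 12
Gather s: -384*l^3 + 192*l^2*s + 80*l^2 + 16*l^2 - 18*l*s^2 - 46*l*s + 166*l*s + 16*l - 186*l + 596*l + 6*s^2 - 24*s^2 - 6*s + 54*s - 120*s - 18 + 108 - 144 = -384*l^3 + 96*l^2 + 426*l + s^2*(-18*l - 18) + s*(192*l^2 + 120*l - 72) - 54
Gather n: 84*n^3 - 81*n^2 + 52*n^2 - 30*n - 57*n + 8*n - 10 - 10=84*n^3 - 29*n^2 - 79*n - 20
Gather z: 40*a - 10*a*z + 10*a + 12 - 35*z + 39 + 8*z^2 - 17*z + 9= 50*a + 8*z^2 + z*(-10*a - 52) + 60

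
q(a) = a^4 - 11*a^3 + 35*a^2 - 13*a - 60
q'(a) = 4*a^3 - 33*a^2 + 70*a - 13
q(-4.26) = 1810.28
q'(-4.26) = -1219.31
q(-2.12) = 249.87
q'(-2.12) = -347.83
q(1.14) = -43.94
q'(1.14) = 29.84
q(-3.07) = 716.89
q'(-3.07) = -654.66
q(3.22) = 1.29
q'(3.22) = 3.79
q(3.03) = 0.23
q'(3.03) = 7.40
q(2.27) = -11.27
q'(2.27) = 22.64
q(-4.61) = 2273.10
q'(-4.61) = -1428.91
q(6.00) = 42.00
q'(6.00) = 83.00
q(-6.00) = 4950.00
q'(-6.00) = -2485.00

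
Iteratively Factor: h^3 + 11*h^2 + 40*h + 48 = (h + 3)*(h^2 + 8*h + 16) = (h + 3)*(h + 4)*(h + 4)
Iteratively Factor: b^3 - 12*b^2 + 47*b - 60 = (b - 3)*(b^2 - 9*b + 20) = (b - 5)*(b - 3)*(b - 4)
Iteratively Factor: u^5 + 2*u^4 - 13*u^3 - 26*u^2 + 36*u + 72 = (u + 2)*(u^4 - 13*u^2 + 36) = (u + 2)*(u + 3)*(u^3 - 3*u^2 - 4*u + 12) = (u - 2)*(u + 2)*(u + 3)*(u^2 - u - 6) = (u - 3)*(u - 2)*(u + 2)*(u + 3)*(u + 2)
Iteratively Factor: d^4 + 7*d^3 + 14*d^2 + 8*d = (d + 4)*(d^3 + 3*d^2 + 2*d) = d*(d + 4)*(d^2 + 3*d + 2) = d*(d + 1)*(d + 4)*(d + 2)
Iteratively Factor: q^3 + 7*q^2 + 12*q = (q + 4)*(q^2 + 3*q) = q*(q + 4)*(q + 3)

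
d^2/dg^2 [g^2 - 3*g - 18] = 2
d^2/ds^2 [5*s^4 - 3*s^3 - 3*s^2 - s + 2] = 60*s^2 - 18*s - 6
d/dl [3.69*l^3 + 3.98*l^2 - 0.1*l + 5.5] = 11.07*l^2 + 7.96*l - 0.1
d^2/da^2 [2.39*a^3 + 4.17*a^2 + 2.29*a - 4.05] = 14.34*a + 8.34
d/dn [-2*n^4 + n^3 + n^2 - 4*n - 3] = -8*n^3 + 3*n^2 + 2*n - 4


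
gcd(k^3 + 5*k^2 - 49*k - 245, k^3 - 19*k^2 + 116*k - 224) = k - 7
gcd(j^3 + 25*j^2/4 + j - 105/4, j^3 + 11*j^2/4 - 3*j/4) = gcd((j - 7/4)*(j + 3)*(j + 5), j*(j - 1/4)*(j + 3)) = j + 3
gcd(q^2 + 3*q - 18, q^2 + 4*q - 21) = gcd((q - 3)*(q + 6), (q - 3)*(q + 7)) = q - 3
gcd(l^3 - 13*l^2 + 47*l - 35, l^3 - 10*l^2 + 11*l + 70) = l^2 - 12*l + 35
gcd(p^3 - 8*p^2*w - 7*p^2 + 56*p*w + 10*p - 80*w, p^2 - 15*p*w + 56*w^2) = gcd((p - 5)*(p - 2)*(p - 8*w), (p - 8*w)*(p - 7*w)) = p - 8*w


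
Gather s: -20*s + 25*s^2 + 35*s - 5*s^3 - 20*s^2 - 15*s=-5*s^3 + 5*s^2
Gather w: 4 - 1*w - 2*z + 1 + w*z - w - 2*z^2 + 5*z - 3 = w*(z - 2) - 2*z^2 + 3*z + 2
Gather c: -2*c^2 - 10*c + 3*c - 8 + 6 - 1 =-2*c^2 - 7*c - 3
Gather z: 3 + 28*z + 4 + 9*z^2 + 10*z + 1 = 9*z^2 + 38*z + 8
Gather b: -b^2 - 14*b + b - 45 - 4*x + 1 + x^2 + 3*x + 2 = -b^2 - 13*b + x^2 - x - 42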